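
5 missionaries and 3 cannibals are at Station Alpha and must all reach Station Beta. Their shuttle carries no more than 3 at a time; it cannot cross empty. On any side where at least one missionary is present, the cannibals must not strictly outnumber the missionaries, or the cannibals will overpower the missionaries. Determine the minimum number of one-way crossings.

Counting alone: each trip to Station Beta takes at most 3 across and each return brings at least 1 back, so after t trips out (and t−1 returns) at most 3t − (t−1) of the 8 are across; that first reaches 8 at t = 4, so at least 7 crossings are needed.
The plan below uses exactly 7 crossings, so it is optimal:
1. 2 cannibals → Station Beta.  (Station Alpha: 5M 1C; Station Beta: 0M 2C)
2. 1 cannibal ← Station Alpha.  (Station Alpha: 5M 2C; Station Beta: 0M 1C)
3. 2 missionaries and 1 cannibal → Station Beta.  (Station Alpha: 3M 1C; Station Beta: 2M 2C)
4. 1 cannibal ← Station Alpha.  (Station Alpha: 3M 2C; Station Beta: 2M 1C)
5. 1 missionary and 2 cannibals → Station Beta.  (Station Alpha: 2M 0C; Station Beta: 3M 3C)
6. 1 cannibal ← Station Alpha.  (Station Alpha: 2M 1C; Station Beta: 3M 2C)
7. 2 missionaries and 1 cannibal → Station Beta.  (Station Alpha: 0M 0C; Station Beta: 5M 3C)

7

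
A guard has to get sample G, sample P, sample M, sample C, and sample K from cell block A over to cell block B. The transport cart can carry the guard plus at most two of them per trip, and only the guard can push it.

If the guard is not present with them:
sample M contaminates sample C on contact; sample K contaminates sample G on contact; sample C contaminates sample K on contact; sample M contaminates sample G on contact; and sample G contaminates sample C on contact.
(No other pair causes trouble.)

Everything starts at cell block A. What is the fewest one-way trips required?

Counting alone: the guard can take at most 2 across per trip to cell block B, so moving all 5 needs at least 3 loaded trips out, with a return between consecutive ones — at least 5 crossings.
The safety rule pushes this higher. Following every safe sequence of crossings, the most of the 5 that can be at cell block B as the transport cart arrives there on crossing 5 is 4 — never all 5.
So no plan with fewer than 7 crossings exists, and this one achieves 7:
1. Guard goes to cell block B with sample C and sample G.  [cell block A: sample K, sample M, sample P | cell block B: sample C, sample G]
2. Guard goes back to cell block A with sample G.  [cell block A: sample G, sample K, sample M, sample P | cell block B: sample C]
3. Guard goes to cell block B with sample G and sample P.  [cell block A: sample K, sample M | cell block B: sample C, sample G, sample P]
4. Guard goes back to cell block A with sample G.  [cell block A: sample G, sample K, sample M | cell block B: sample C, sample P]
5. Guard goes to cell block B with sample K and sample M.  [cell block A: sample G | cell block B: sample C, sample K, sample M, sample P]
6. Guard goes back to cell block A with sample C.  [cell block A: sample C, sample G | cell block B: sample K, sample M, sample P]
7. Guard goes to cell block B with sample C and sample G.  [cell block A: — | cell block B: sample C, sample G, sample K, sample M, sample P]

7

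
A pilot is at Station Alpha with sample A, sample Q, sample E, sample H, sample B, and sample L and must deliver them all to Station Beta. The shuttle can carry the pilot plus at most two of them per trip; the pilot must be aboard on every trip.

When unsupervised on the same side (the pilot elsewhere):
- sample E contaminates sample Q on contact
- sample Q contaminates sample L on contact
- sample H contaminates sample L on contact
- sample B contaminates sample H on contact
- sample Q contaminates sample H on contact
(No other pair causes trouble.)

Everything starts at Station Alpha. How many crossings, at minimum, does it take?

9

Counting alone: the pilot can take at most 2 across per trip to Station Beta, so moving all 6 needs at least 3 loaded trips out, with a return between consecutive ones — at least 5 crossings.
The safety rule pushes this higher. Following every safe sequence of crossings, the most of the 6 that can be at Station Beta as the shuttle arrives there on crossings 5, 7 is 4, 5 respectively — never all 6.
So no plan with fewer than 9 crossings exists, and this one achieves 9:
1. Pilot goes to Station Beta with sample H and sample Q.  [Station Alpha: sample A, sample B, sample E, sample L | Station Beta: sample H, sample Q]
2. Pilot goes back to Station Alpha with sample Q.  [Station Alpha: sample A, sample B, sample E, sample L, sample Q | Station Beta: sample H]
3. Pilot goes to Station Beta with sample A and sample Q.  [Station Alpha: sample B, sample E, sample L | Station Beta: sample A, sample H, sample Q]
4. Pilot goes back to Station Alpha with sample Q.  [Station Alpha: sample B, sample E, sample L, sample Q | Station Beta: sample A, sample H]
5. Pilot goes to Station Beta with sample E and sample Q.  [Station Alpha: sample B, sample L | Station Beta: sample A, sample E, sample H, sample Q]
6. Pilot goes back to Station Alpha with sample Q.  [Station Alpha: sample B, sample L, sample Q | Station Beta: sample A, sample E, sample H]
7. Pilot goes to Station Beta with sample B and sample L.  [Station Alpha: sample Q | Station Beta: sample A, sample B, sample E, sample H, sample L]
8. Pilot goes back to Station Alpha with sample H.  [Station Alpha: sample H, sample Q | Station Beta: sample A, sample B, sample E, sample L]
9. Pilot goes to Station Beta with sample H and sample Q.  [Station Alpha: — | Station Beta: sample A, sample B, sample E, sample H, sample L, sample Q]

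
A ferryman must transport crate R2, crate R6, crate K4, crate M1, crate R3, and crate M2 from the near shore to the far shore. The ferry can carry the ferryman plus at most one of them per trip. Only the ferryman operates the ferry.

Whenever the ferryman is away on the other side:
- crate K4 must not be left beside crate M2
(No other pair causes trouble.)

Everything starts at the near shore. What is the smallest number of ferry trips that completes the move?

11

Counting alone: the ferryman can take at most 1 across per trip to the far shore, so moving all 6 needs at least 6 loaded trips out, with a return between consecutive ones — at least 11 crossings.
The plan below uses exactly 11 crossings, so it is optimal:
1. Ferryman goes to the far shore with crate K4.  [the near shore: crate M1, crate M2, crate R2, crate R3, crate R6 | the far shore: crate K4]
2. Ferryman goes back to the near shore alone.  [the near shore: crate M1, crate M2, crate R2, crate R3, crate R6 | the far shore: crate K4]
3. Ferryman goes to the far shore with crate R2.  [the near shore: crate M1, crate M2, crate R3, crate R6 | the far shore: crate K4, crate R2]
4. Ferryman goes back to the near shore alone.  [the near shore: crate M1, crate M2, crate R3, crate R6 | the far shore: crate K4, crate R2]
5. Ferryman goes to the far shore with crate R6.  [the near shore: crate M1, crate M2, crate R3 | the far shore: crate K4, crate R2, crate R6]
6. Ferryman goes back to the near shore alone.  [the near shore: crate M1, crate M2, crate R3 | the far shore: crate K4, crate R2, crate R6]
7. Ferryman goes to the far shore with crate M1.  [the near shore: crate M2, crate R3 | the far shore: crate K4, crate M1, crate R2, crate R6]
8. Ferryman goes back to the near shore alone.  [the near shore: crate M2, crate R3 | the far shore: crate K4, crate M1, crate R2, crate R6]
9. Ferryman goes to the far shore with crate R3.  [the near shore: crate M2 | the far shore: crate K4, crate M1, crate R2, crate R3, crate R6]
10. Ferryman goes back to the near shore alone.  [the near shore: crate M2 | the far shore: crate K4, crate M1, crate R2, crate R3, crate R6]
11. Ferryman goes to the far shore with crate M2.  [the near shore: — | the far shore: crate K4, crate M1, crate M2, crate R2, crate R3, crate R6]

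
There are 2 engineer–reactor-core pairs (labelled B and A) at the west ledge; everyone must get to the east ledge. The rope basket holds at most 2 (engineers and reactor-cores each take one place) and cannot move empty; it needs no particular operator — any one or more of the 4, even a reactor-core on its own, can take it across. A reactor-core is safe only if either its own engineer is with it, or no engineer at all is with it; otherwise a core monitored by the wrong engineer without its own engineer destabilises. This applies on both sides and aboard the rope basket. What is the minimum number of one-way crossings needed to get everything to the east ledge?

Counting alone: each trip to the east ledge takes at most 2 across and each return brings at least 1 back, so after t trips out (and t−1 returns) at most 2t − (t−1) of the 4 are across; that first reaches 4 at t = 3, so at least 5 crossings are needed.
The plan below uses exactly 5 crossings, so it is optimal:
1. engineer B and reactor-core B cross → the east ledge.
2. engineer B crosses ← the west ledge.
3. engineer A and engineer B cross → the east ledge.
4. engineer A crosses ← the west ledge.
5. engineer A and reactor-core A cross → the east ledge.

5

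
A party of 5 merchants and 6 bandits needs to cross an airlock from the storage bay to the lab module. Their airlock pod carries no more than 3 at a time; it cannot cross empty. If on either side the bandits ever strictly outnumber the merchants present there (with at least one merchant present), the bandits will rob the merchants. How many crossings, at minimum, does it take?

impossible

The bandits already outnumber the merchants at the storage bay before anyone moves, so the starting position itself is disallowed.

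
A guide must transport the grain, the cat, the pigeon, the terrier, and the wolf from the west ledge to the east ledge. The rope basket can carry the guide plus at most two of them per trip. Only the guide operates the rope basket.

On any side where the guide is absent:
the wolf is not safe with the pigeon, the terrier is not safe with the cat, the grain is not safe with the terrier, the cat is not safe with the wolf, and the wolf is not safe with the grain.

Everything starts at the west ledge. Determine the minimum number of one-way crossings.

Counting alone: the guide can take at most 2 across per trip to the east ledge, so moving all 5 needs at least 3 loaded trips out, with a return between consecutive ones — at least 5 crossings.
The safety rule pushes this higher. Following every safe sequence of crossings, the most of the 5 that can be at the east ledge as the rope basket arrives there on crossing 5 is 4 — never all 5.
So no plan with fewer than 7 crossings exists, and this one achieves 7:
1. Guide goes to the east ledge with the terrier and the wolf.
2. Guide goes back to the west ledge alone.
3. Guide goes to the east ledge with the grain.
4. Guide goes back to the west ledge with the terrier and the wolf.
5. Guide goes to the east ledge with the cat and the pigeon.
6. Guide goes back to the west ledge alone.
7. Guide goes to the east ledge with the terrier and the wolf.

7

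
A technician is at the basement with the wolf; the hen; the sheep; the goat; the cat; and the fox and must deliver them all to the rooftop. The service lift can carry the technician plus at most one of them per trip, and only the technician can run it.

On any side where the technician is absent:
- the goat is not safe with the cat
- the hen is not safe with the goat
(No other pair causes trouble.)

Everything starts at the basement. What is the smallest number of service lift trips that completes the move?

13

Counting alone: the technician can take at most 1 across per trip to the rooftop, so moving all 6 needs at least 6 loaded trips out, with a return between consecutive ones — at least 11 crossings.
The safety rule pushes this higher. Following every safe sequence of crossings, the most of the 6 that can be at the rooftop as the service lift arrives there on crossing 11 is 5 — never all 6.
So no plan with fewer than 13 crossings exists, and this one achieves 13:
1. Technician goes to the rooftop with the goat.
2. Technician goes back to the basement alone.
3. Technician goes to the rooftop with the wolf.
4. Technician goes back to the basement alone.
5. Technician goes to the rooftop with the hen.
6. Technician goes back to the basement with the goat.
7. Technician goes to the rooftop with the cat.
8. Technician goes back to the basement alone.
9. Technician goes to the rooftop with the sheep.
10. Technician goes back to the basement alone.
11. Technician goes to the rooftop with the fox.
12. Technician goes back to the basement alone.
13. Technician goes to the rooftop with the goat.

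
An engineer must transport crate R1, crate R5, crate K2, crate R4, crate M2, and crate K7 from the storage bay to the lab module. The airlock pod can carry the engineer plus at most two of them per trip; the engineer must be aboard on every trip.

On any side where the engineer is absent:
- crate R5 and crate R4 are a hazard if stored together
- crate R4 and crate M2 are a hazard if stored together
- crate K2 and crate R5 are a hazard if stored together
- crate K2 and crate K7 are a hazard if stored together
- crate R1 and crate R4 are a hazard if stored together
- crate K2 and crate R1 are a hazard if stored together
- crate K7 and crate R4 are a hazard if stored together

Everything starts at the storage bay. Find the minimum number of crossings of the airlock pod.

7

Counting alone: the engineer can take at most 2 across per trip to the lab module, so moving all 6 needs at least 3 loaded trips out, with a return between consecutive ones — at least 5 crossings.
The safety rule pushes this higher. Following every safe sequence of crossings, the most of the 6 that can be at the lab module as the airlock pod arrives there on crossing 5 is 4 — never all 6.
So no plan with fewer than 7 crossings exists, and this one achieves 7:
1. Engineer goes to the lab module with crate K2 and crate R4.  [the storage bay: crate K7, crate M2, crate R1, crate R5 | the lab module: crate K2, crate R4]
2. Engineer goes back to the storage bay alone.  [the storage bay: crate K7, crate M2, crate R1, crate R5 | the lab module: crate K2, crate R4]
3. Engineer goes to the lab module with crate R1 and crate R5.  [the storage bay: crate K7, crate M2 | the lab module: crate K2, crate R1, crate R4, crate R5]
4. Engineer goes back to the storage bay with crate K2 and crate R4.  [the storage bay: crate K2, crate K7, crate M2, crate R4 | the lab module: crate R1, crate R5]
5. Engineer goes to the lab module with crate K7 and crate M2.  [the storage bay: crate K2, crate R4 | the lab module: crate K7, crate M2, crate R1, crate R5]
6. Engineer goes back to the storage bay alone.  [the storage bay: crate K2, crate R4 | the lab module: crate K7, crate M2, crate R1, crate R5]
7. Engineer goes to the lab module with crate K2 and crate R4.  [the storage bay: — | the lab module: crate K2, crate K7, crate M2, crate R1, crate R4, crate R5]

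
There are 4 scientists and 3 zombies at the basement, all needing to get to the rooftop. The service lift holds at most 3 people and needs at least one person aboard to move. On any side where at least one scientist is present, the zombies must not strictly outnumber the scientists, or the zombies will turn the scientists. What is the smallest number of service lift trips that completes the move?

5

Counting alone: each trip to the rooftop takes at most 3 across and each return brings at least 1 back, so after t trips out (and t−1 returns) at most 3t − (t−1) of the 7 are across; that first reaches 7 at t = 3, so at least 5 crossings are needed.
The plan below uses exactly 5 crossings, so it is optimal:
1. 3 zombies → the rooftop.  (the basement: 4S 0Z; the rooftop: 0S 3Z)
2. 1 zombie ← the basement.  (the basement: 4S 1Z; the rooftop: 0S 2Z)
3. 3 scientists → the rooftop.  (the basement: 1S 1Z; the rooftop: 3S 2Z)
4. 1 scientist ← the basement.  (the basement: 2S 1Z; the rooftop: 2S 2Z)
5. 2 scientists and 1 zombie → the rooftop.  (the basement: 0S 0Z; the rooftop: 4S 3Z)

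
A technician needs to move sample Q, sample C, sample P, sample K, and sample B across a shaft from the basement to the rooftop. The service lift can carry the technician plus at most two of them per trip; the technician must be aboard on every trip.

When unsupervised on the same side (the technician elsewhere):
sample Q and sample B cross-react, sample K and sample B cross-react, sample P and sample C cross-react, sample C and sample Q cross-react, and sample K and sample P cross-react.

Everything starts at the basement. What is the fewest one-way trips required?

Whatever the first load, the items left behind include a forbidden pair without the technician. No opening move is safe, so no plan exists.

impossible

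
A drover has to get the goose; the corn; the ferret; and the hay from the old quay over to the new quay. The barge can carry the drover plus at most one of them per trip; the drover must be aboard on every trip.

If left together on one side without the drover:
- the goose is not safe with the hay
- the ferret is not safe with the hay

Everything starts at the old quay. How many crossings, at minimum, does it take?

9

Counting alone: the drover can take at most 1 across per trip to the new quay, so moving all 4 needs at least 4 loaded trips out, with a return between consecutive ones — at least 7 crossings.
The safety rule pushes this higher. Following every safe sequence of crossings, the most of the 4 that can be at the new quay as the barge arrives there on crossing 7 is 3 — never all 4.
So no plan with fewer than 9 crossings exists, and this one achieves 9:
1. Drover goes to the new quay with the hay.  [the old quay: the corn, the ferret, the goose | the new quay: the hay]
2. Drover goes back to the old quay alone.  [the old quay: the corn, the ferret, the goose | the new quay: the hay]
3. Drover goes to the new quay with the goose.  [the old quay: the corn, the ferret | the new quay: the goose, the hay]
4. Drover goes back to the old quay with the hay.  [the old quay: the corn, the ferret, the hay | the new quay: the goose]
5. Drover goes to the new quay with the ferret.  [the old quay: the corn, the hay | the new quay: the ferret, the goose]
6. Drover goes back to the old quay alone.  [the old quay: the corn, the hay | the new quay: the ferret, the goose]
7. Drover goes to the new quay with the corn.  [the old quay: the hay | the new quay: the corn, the ferret, the goose]
8. Drover goes back to the old quay alone.  [the old quay: the hay | the new quay: the corn, the ferret, the goose]
9. Drover goes to the new quay with the hay.  [the old quay: — | the new quay: the corn, the ferret, the goose, the hay]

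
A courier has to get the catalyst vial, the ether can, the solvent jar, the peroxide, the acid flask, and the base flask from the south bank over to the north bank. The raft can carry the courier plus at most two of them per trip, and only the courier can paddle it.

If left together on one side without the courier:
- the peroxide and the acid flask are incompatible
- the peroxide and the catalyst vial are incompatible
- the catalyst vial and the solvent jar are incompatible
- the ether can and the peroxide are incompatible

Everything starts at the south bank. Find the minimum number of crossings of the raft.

Counting alone: the courier can take at most 2 across per trip to the north bank, so moving all 6 needs at least 3 loaded trips out, with a return between consecutive ones — at least 5 crossings.
The safety rule pushes this higher. Following every safe sequence of crossings, the most of the 6 that can be at the north bank as the raft arrives there on crossing 5 is 5 — never all 6.
So no plan with fewer than 7 crossings exists, and this one achieves 7:
1. Courier goes to the north bank with the catalyst vial and the peroxide.  [the south bank: the acid flask, the base flask, the ether can, the solvent jar | the north bank: the catalyst vial, the peroxide]
2. Courier goes back to the south bank with the catalyst vial.  [the south bank: the acid flask, the base flask, the catalyst vial, the ether can, the solvent jar | the north bank: the peroxide]
3. Courier goes to the north bank with the catalyst vial and the ether can.  [the south bank: the acid flask, the base flask, the solvent jar | the north bank: the catalyst vial, the ether can, the peroxide]
4. Courier goes back to the south bank with the peroxide.  [the south bank: the acid flask, the base flask, the peroxide, the solvent jar | the north bank: the catalyst vial, the ether can]
5. Courier goes to the north bank with the acid flask and the base flask.  [the south bank: the peroxide, the solvent jar | the north bank: the acid flask, the base flask, the catalyst vial, the ether can]
6. Courier goes back to the south bank alone.  [the south bank: the peroxide, the solvent jar | the north bank: the acid flask, the base flask, the catalyst vial, the ether can]
7. Courier goes to the north bank with the peroxide and the solvent jar.  [the south bank: — | the north bank: the acid flask, the base flask, the catalyst vial, the ether can, the peroxide, the solvent jar]

7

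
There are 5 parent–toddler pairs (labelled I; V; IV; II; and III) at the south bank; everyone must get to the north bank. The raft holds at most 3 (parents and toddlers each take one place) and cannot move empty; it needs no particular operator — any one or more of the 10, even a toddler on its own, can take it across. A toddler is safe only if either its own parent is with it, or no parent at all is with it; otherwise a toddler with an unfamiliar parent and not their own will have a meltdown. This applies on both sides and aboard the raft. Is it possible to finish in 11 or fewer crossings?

Yes — this plan uses 11 crossings (≤ 11):
1. parent I and toddler I cross → the north bank.
2. parent I crosses ← the south bank.
3. toddler II, toddler IV, and toddler V cross → the north bank.
4. toddler I crosses ← the south bank.
5. parent II, parent IV, and parent V cross → the north bank.
6. parent V and toddler V cross ← the south bank.
7. parent I, parent III, and parent V cross → the north bank.
8. toddler IV crosses ← the south bank.
9. toddler I and toddler V cross → the north bank.
10. toddler I crosses ← the south bank.
11. toddler I, toddler III, and toddler IV cross → the north bank.

Yes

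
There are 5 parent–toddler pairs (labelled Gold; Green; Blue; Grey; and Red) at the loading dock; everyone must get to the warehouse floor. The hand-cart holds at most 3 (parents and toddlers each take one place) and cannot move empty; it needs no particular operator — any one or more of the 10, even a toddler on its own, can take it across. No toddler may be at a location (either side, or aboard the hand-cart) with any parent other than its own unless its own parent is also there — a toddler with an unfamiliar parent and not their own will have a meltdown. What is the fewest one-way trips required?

Counting alone: each trip to the warehouse floor takes at most 3 across and each return brings at least 1 back, so after t trips out (and t−1 returns) at most 3t − (t−1) of the 10 are across; that first reaches 10 at t = 5, so at least 9 crossings are needed.
The safety rule pushes this higher. Following every safe sequence of crossings, the most of the 10 that can be at the warehouse floor as the hand-cart arrives there on crossing 9 is 9 — never all 10.
So no plan with fewer than 11 crossings exists, and this one achieves 11:
1. parent Gold and toddler Gold cross → the warehouse floor.
2. parent Gold crosses ← the loading dock.
3. toddler Blue, toddler Green, and toddler Grey cross → the warehouse floor.
4. toddler Gold crosses ← the loading dock.
5. parent Blue, parent Green, and parent Grey cross → the warehouse floor.
6. parent Green and toddler Green cross ← the loading dock.
7. parent Gold, parent Green, and parent Red cross → the warehouse floor.
8. toddler Blue crosses ← the loading dock.
9. toddler Gold and toddler Green cross → the warehouse floor.
10. toddler Gold crosses ← the loading dock.
11. toddler Blue, toddler Gold, and toddler Red cross → the warehouse floor.

11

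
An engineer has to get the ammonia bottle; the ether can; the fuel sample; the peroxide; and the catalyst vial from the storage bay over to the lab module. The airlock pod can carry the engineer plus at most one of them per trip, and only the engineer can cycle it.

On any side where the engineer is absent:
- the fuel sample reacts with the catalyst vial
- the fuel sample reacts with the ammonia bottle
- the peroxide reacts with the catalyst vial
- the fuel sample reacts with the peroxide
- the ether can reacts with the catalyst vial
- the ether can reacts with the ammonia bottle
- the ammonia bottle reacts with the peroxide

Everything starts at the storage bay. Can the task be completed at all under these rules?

Whatever the first load, the items left behind include a forbidden pair without the engineer. No opening move is safe, so no plan exists.

No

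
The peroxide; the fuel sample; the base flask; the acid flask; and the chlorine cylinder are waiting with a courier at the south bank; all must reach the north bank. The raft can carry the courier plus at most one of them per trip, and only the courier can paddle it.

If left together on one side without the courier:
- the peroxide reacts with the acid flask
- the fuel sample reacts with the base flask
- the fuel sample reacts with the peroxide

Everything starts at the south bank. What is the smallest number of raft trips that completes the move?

Whatever the first load, the items left behind include a forbidden pair without the courier. No opening move is safe, so no plan exists.

impossible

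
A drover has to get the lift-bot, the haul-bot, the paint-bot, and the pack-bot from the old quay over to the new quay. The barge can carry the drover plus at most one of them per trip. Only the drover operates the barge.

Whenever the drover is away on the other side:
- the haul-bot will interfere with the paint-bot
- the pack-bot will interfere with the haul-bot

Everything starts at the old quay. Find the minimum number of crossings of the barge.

9

Counting alone: the drover can take at most 1 across per trip to the new quay, so moving all 4 needs at least 4 loaded trips out, with a return between consecutive ones — at least 7 crossings.
The safety rule pushes this higher. Following every safe sequence of crossings, the most of the 4 that can be at the new quay as the barge arrives there on crossing 7 is 3 — never all 4.
So no plan with fewer than 9 crossings exists, and this one achieves 9:
1. Drover goes to the new quay with the haul-bot.  [the old quay: the lift-bot, the pack-bot, the paint-bot | the new quay: the haul-bot]
2. Drover goes back to the old quay alone.  [the old quay: the lift-bot, the pack-bot, the paint-bot | the new quay: the haul-bot]
3. Drover goes to the new quay with the lift-bot.  [the old quay: the pack-bot, the paint-bot | the new quay: the haul-bot, the lift-bot]
4. Drover goes back to the old quay alone.  [the old quay: the pack-bot, the paint-bot | the new quay: the haul-bot, the lift-bot]
5. Drover goes to the new quay with the paint-bot.  [the old quay: the pack-bot | the new quay: the haul-bot, the lift-bot, the paint-bot]
6. Drover goes back to the old quay with the haul-bot.  [the old quay: the haul-bot, the pack-bot | the new quay: the lift-bot, the paint-bot]
7. Drover goes to the new quay with the pack-bot.  [the old quay: the haul-bot | the new quay: the lift-bot, the pack-bot, the paint-bot]
8. Drover goes back to the old quay alone.  [the old quay: the haul-bot | the new quay: the lift-bot, the pack-bot, the paint-bot]
9. Drover goes to the new quay with the haul-bot.  [the old quay: — | the new quay: the haul-bot, the lift-bot, the pack-bot, the paint-bot]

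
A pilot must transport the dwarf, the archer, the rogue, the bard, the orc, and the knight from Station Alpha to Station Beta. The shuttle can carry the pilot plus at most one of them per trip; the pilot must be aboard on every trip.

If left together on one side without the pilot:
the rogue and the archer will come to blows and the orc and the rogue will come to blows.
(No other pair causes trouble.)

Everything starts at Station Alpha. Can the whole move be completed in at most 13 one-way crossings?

Yes

Yes — this plan uses 13 crossings (≤ 13):
1. Pilot goes to Station Beta with the rogue.  [Station Alpha: the archer, the bard, the dwarf, the knight, the orc | Station Beta: the rogue]
2. Pilot goes back to Station Alpha alone.  [Station Alpha: the archer, the bard, the dwarf, the knight, the orc | Station Beta: the rogue]
3. Pilot goes to Station Beta with the dwarf.  [Station Alpha: the archer, the bard, the knight, the orc | Station Beta: the dwarf, the rogue]
4. Pilot goes back to Station Alpha alone.  [Station Alpha: the archer, the bard, the knight, the orc | Station Beta: the dwarf, the rogue]
5. Pilot goes to Station Beta with the archer.  [Station Alpha: the bard, the knight, the orc | Station Beta: the archer, the dwarf, the rogue]
6. Pilot goes back to Station Alpha with the rogue.  [Station Alpha: the bard, the knight, the orc, the rogue | Station Beta: the archer, the dwarf]
7. Pilot goes to Station Beta with the orc.  [Station Alpha: the bard, the knight, the rogue | Station Beta: the archer, the dwarf, the orc]
8. Pilot goes back to Station Alpha alone.  [Station Alpha: the bard, the knight, the rogue | Station Beta: the archer, the dwarf, the orc]
9. Pilot goes to Station Beta with the bard.  [Station Alpha: the knight, the rogue | Station Beta: the archer, the bard, the dwarf, the orc]
10. Pilot goes back to Station Alpha alone.  [Station Alpha: the knight, the rogue | Station Beta: the archer, the bard, the dwarf, the orc]
11. Pilot goes to Station Beta with the knight.  [Station Alpha: the rogue | Station Beta: the archer, the bard, the dwarf, the knight, the orc]
12. Pilot goes back to Station Alpha alone.  [Station Alpha: the rogue | Station Beta: the archer, the bard, the dwarf, the knight, the orc]
13. Pilot goes to Station Beta with the rogue.  [Station Alpha: — | Station Beta: the archer, the bard, the dwarf, the knight, the orc, the rogue]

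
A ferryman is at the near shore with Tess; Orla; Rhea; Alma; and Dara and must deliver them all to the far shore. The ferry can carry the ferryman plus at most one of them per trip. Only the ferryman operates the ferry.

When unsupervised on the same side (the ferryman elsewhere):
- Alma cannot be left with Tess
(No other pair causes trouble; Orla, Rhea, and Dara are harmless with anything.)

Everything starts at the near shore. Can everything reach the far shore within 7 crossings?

No

Counting alone: the ferryman can take at most 1 across per trip to the far shore, so moving all 5 needs at least 5 loaded trips out, with a return between consecutive ones — at least 9 crossings.
Since 7 < 9, 7 crossings cannot be enough. (The shortest complete plan in fact takes 9:)
1. Ferryman goes to the far shore with Tess.
2. Ferryman goes back to the near shore alone.
3. Ferryman goes to the far shore with Orla.
4. Ferryman goes back to the near shore alone.
5. Ferryman goes to the far shore with Rhea.
6. Ferryman goes back to the near shore alone.
7. Ferryman goes to the far shore with Dara.
8. Ferryman goes back to the near shore alone.
9. Ferryman goes to the far shore with Alma.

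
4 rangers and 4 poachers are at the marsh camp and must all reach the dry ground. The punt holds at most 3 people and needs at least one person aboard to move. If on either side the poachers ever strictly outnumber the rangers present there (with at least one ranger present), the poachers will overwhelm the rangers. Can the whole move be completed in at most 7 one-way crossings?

No

Counting alone: each trip to the dry ground takes at most 3 across and each return brings at least 1 back, so after t trips out (and t−1 returns) at most 3t − (t−1) of the 8 are across; that first reaches 8 at t = 4, so at least 7 crossings are needed.
The safety rule pushes this higher. Following every safe sequence of crossings, the most of the 8 that can be at the dry ground as the punt arrives there on crossing 7 is 7 — never all 8.
So the move cannot be finished within 7 crossings. (The shortest complete plan takes 9:)
1. 2 poachers → the dry ground.  (the marsh camp: 4R 2P; the dry ground: 0R 2P)
2. 1 poacher ← the marsh camp.  (the marsh camp: 4R 3P; the dry ground: 0R 1P)
3. 3 poachers → the dry ground.  (the marsh camp: 4R 0P; the dry ground: 0R 4P)
4. 1 poacher ← the marsh camp.  (the marsh camp: 4R 1P; the dry ground: 0R 3P)
5. 3 rangers → the dry ground.  (the marsh camp: 1R 1P; the dry ground: 3R 3P)
6. 1 ranger and 1 poacher ← the marsh camp.  (the marsh camp: 2R 2P; the dry ground: 2R 2P)
7. 2 rangers → the dry ground.  (the marsh camp: 0R 2P; the dry ground: 4R 2P)
8. 1 poacher ← the marsh camp.  (the marsh camp: 0R 3P; the dry ground: 4R 1P)
9. 3 poachers → the dry ground.  (the marsh camp: 0R 0P; the dry ground: 4R 4P)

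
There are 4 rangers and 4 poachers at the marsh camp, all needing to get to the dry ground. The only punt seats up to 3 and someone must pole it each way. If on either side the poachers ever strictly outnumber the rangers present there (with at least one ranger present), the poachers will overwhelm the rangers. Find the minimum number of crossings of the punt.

9

Counting alone: each trip to the dry ground takes at most 3 across and each return brings at least 1 back, so after t trips out (and t−1 returns) at most 3t − (t−1) of the 8 are across; that first reaches 8 at t = 4, so at least 7 crossings are needed.
The safety rule pushes this higher. Following every safe sequence of crossings, the most of the 8 that can be at the dry ground as the punt arrives there on crossing 7 is 7 — never all 8.
So no plan with fewer than 9 crossings exists, and this one achieves 9:
1. 2 poachers → the dry ground.  (the marsh camp: 4R 2P; the dry ground: 0R 2P)
2. 1 poacher ← the marsh camp.  (the marsh camp: 4R 3P; the dry ground: 0R 1P)
3. 3 poachers → the dry ground.  (the marsh camp: 4R 0P; the dry ground: 0R 4P)
4. 1 poacher ← the marsh camp.  (the marsh camp: 4R 1P; the dry ground: 0R 3P)
5. 3 rangers → the dry ground.  (the marsh camp: 1R 1P; the dry ground: 3R 3P)
6. 1 ranger and 1 poacher ← the marsh camp.  (the marsh camp: 2R 2P; the dry ground: 2R 2P)
7. 2 rangers → the dry ground.  (the marsh camp: 0R 2P; the dry ground: 4R 2P)
8. 1 poacher ← the marsh camp.  (the marsh camp: 0R 3P; the dry ground: 4R 1P)
9. 3 poachers → the dry ground.  (the marsh camp: 0R 0P; the dry ground: 4R 4P)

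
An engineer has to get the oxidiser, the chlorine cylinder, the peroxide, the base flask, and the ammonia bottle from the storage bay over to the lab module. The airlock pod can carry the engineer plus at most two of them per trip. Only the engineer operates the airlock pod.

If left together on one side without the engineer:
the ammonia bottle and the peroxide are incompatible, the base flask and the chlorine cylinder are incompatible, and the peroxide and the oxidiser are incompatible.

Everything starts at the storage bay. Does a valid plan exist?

Yes

1. Engineer goes to the lab module with the chlorine cylinder and the peroxide.  [the storage bay: the ammonia bottle, the base flask, the oxidiser | the lab module: the chlorine cylinder, the peroxide]
2. Engineer goes back to the storage bay alone.  [the storage bay: the ammonia bottle, the base flask, the oxidiser | the lab module: the chlorine cylinder, the peroxide]
3. Engineer goes to the lab module with the ammonia bottle and the oxidiser.  [the storage bay: the base flask | the lab module: the ammonia bottle, the chlorine cylinder, the oxidiser, the peroxide]
4. Engineer goes back to the storage bay with the peroxide.  [the storage bay: the base flask, the peroxide | the lab module: the ammonia bottle, the chlorine cylinder, the oxidiser]
5. Engineer goes to the lab module with the base flask and the peroxide.  [the storage bay: — | the lab module: the ammonia bottle, the base flask, the chlorine cylinder, the oxidiser, the peroxide]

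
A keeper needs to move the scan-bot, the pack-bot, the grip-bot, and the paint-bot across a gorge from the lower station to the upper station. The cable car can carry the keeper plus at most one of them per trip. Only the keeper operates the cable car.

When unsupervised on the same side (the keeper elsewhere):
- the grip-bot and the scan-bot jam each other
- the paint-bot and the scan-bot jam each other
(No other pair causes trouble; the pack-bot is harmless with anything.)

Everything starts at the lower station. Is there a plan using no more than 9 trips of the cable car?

Yes

Yes — this plan uses 9 crossings (≤ 9):
1. Keeper goes to the upper station with the scan-bot.  [the lower station: the grip-bot, the pack-bot, the paint-bot | the upper station: the scan-bot]
2. Keeper goes back to the lower station alone.  [the lower station: the grip-bot, the pack-bot, the paint-bot | the upper station: the scan-bot]
3. Keeper goes to the upper station with the pack-bot.  [the lower station: the grip-bot, the paint-bot | the upper station: the pack-bot, the scan-bot]
4. Keeper goes back to the lower station alone.  [the lower station: the grip-bot, the paint-bot | the upper station: the pack-bot, the scan-bot]
5. Keeper goes to the upper station with the grip-bot.  [the lower station: the paint-bot | the upper station: the grip-bot, the pack-bot, the scan-bot]
6. Keeper goes back to the lower station with the scan-bot.  [the lower station: the paint-bot, the scan-bot | the upper station: the grip-bot, the pack-bot]
7. Keeper goes to the upper station with the paint-bot.  [the lower station: the scan-bot | the upper station: the grip-bot, the pack-bot, the paint-bot]
8. Keeper goes back to the lower station alone.  [the lower station: the scan-bot | the upper station: the grip-bot, the pack-bot, the paint-bot]
9. Keeper goes to the upper station with the scan-bot.  [the lower station: — | the upper station: the grip-bot, the pack-bot, the paint-bot, the scan-bot]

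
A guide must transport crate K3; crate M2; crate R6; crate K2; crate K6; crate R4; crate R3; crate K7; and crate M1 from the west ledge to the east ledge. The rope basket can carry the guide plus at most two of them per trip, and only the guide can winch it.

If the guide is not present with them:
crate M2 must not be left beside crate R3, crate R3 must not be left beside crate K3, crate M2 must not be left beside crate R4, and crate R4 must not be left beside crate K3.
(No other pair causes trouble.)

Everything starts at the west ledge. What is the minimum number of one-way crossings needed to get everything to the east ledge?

9

Counting alone: the guide can take at most 2 across per trip to the east ledge, so moving all 9 needs at least 5 loaded trips out, with a return between consecutive ones — at least 9 crossings.
The plan below uses exactly 9 crossings, so it is optimal:
1. Guide goes to the east ledge with crate K3 and crate M2.  [the west ledge: crate K2, crate K6, crate K7, crate M1, crate R3, crate R4, crate R6 | the east ledge: crate K3, crate M2]
2. Guide goes back to the west ledge alone.  [the west ledge: crate K2, crate K6, crate K7, crate M1, crate R3, crate R4, crate R6 | the east ledge: crate K3, crate M2]
3. Guide goes to the east ledge with crate R6.  [the west ledge: crate K2, crate K6, crate K7, crate M1, crate R3, crate R4 | the east ledge: crate K3, crate M2, crate R6]
4. Guide goes back to the west ledge alone.  [the west ledge: crate K2, crate K6, crate K7, crate M1, crate R3, crate R4 | the east ledge: crate K3, crate M2, crate R6]
5. Guide goes to the east ledge with crate K2 and crate K6.  [the west ledge: crate K7, crate M1, crate R3, crate R4 | the east ledge: crate K2, crate K3, crate K6, crate M2, crate R6]
6. Guide goes back to the west ledge alone.  [the west ledge: crate K7, crate M1, crate R3, crate R4 | the east ledge: crate K2, crate K3, crate K6, crate M2, crate R6]
7. Guide goes to the east ledge with crate K7 and crate M1.  [the west ledge: crate R3, crate R4 | the east ledge: crate K2, crate K3, crate K6, crate K7, crate M1, crate M2, crate R6]
8. Guide goes back to the west ledge alone.  [the west ledge: crate R3, crate R4 | the east ledge: crate K2, crate K3, crate K6, crate K7, crate M1, crate M2, crate R6]
9. Guide goes to the east ledge with crate R3 and crate R4.  [the west ledge: — | the east ledge: crate K2, crate K3, crate K6, crate K7, crate M1, crate M2, crate R3, crate R4, crate R6]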